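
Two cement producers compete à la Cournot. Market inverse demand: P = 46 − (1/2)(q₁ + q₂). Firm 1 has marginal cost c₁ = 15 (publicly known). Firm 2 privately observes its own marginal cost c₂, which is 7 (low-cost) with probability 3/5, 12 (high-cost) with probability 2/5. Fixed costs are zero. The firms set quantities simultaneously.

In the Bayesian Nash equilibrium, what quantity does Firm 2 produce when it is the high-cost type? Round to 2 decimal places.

Each type of Firm 2 best-responds to q₁; Firm 1 best-responds to the expected q₂ over Firm 2's types.
Firm 2 with cost c maximizes (46 − (1/2)(q₁+q₂) − c)·q₂, giving q₂(c) = (46 − c − (1/2)q₁).
E[c₂] = 3/5·7 + 2/5·12 = 9
Firm 1's FOC against E[q₂] yields q₁ = (46 − 2·15 + E[c₂])/(3/2) = (46 − 30 + 9)/(3/2) = 16.6667.
q₂(high-cost) = (46 − 12 − (1/2)·16.6667) = 25.6667.

25.67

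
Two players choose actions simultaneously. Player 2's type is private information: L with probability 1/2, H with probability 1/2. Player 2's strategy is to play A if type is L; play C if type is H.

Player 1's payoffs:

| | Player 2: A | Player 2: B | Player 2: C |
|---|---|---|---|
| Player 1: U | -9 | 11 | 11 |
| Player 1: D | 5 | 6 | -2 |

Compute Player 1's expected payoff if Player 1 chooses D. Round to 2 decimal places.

E[D] = 1/2·5 + 1/2·(-2) = 5/2 + (-1) = 3/2

1.50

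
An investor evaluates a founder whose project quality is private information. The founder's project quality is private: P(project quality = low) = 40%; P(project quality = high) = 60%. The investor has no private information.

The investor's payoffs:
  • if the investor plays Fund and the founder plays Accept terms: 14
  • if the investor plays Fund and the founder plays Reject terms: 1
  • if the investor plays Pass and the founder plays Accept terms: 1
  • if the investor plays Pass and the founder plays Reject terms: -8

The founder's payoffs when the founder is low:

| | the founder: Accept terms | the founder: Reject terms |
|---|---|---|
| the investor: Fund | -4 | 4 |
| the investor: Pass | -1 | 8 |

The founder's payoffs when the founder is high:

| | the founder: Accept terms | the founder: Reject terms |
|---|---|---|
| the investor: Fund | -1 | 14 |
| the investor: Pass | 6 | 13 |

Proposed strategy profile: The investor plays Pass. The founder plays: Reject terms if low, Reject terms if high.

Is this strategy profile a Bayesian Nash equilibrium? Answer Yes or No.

The investor plays Pass: E[Pass] = 0.4·(-8) + 0.6·(-8) = -8; E[Fund] = 1. Not best-responding. ✗
The founder (project quality low), facing Pass: Accept terms gives -1, Reject terms gives 8. Proposed Reject terms is best. ✓
The founder (project quality high), facing Pass: Accept terms gives 6, Reject terms gives 13. Proposed Reject terms is best. ✓

No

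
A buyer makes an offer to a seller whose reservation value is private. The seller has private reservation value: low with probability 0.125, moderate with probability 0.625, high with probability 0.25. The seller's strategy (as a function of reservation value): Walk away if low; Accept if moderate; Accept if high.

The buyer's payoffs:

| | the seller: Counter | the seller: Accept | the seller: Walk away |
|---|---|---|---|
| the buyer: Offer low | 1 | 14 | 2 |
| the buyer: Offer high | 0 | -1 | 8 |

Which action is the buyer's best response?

E[Offer low] = 0.125·(2) + 0.625·(14) + 0.25·(14) = 12.5
E[Offer high] = 0.125·(8) + 0.625·(-1) + 0.25·(-1) = 0.125
Best response: Offer low (12.5 is the largest).

Offer low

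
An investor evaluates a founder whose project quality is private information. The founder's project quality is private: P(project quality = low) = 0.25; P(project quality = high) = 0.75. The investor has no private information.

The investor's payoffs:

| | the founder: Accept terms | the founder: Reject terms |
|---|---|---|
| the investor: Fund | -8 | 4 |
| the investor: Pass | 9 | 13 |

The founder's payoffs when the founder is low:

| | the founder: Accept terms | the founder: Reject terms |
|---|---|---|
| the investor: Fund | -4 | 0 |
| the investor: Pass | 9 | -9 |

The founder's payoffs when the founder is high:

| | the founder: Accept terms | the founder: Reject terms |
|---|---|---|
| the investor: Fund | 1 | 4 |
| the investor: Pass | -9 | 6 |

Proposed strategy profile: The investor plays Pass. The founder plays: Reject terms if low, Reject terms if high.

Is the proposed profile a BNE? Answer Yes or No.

A profile is a BNE iff every type of every player is best-responding given beliefs about the other side.
The investor plays Pass: E[Pass] = 0.25·(13) + 0.75·(13) = 13; E[Fund] = 4. Best-responding. ✓
The founder (project quality low), facing Pass: Accept terms gives 9, Reject terms gives -9. Proposed Reject terms is not best — profitable deviation exists. ✗
The founder (project quality high), facing Pass: Accept terms gives -9, Reject terms gives 6. Proposed Reject terms is best. ✓

No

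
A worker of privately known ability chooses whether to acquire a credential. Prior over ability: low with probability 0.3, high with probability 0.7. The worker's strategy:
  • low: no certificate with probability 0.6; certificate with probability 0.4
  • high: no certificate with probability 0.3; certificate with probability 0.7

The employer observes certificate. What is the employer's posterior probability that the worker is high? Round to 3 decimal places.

Apply Bayes' rule using the sender's strategy as the likelihood.
P(certificate) = 0.3·0.4 + 0.7·0.7 = 0.61
P(high | certificate) = (0.7·0.7) / 0.61 = 0.49 / 0.61 = 0.803279

0.803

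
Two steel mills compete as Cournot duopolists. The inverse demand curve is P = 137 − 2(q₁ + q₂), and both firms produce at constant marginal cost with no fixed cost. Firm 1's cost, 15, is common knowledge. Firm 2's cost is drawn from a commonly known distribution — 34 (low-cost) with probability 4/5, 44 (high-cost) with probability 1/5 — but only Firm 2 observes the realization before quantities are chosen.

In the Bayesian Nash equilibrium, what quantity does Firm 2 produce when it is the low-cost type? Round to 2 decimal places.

13.83

Firm 2 with cost c maximizes (137 − 2(q₁+q₂) − c)·q₂, giving q₂(c) = (137 − c − 2q₁)/4.
E[c₂] = 4/5·34 + 1/5·44 = 36
Firm 1's FOC against E[q₂] yields q₁ = (137 − 2·15 + E[c₂])/6 = (137 − 30 + 36)/6 = 23.8333.
q₂(low-cost) = (137 − 34 − 2·23.8333)/4 = 13.8333.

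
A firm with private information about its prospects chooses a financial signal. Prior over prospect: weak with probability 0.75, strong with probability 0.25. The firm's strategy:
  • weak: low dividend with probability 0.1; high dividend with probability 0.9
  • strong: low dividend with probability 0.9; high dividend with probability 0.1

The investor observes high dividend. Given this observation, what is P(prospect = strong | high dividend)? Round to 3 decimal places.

0.036

Apply Bayes' rule using the sender's strategy as the likelihood.
P(high dividend) = 0.75·0.9 + 0.25·0.1 = 0.7
P(strong | high dividend) = (0.25·0.1) / 0.7 = 0.025 / 0.7 = 0.0357143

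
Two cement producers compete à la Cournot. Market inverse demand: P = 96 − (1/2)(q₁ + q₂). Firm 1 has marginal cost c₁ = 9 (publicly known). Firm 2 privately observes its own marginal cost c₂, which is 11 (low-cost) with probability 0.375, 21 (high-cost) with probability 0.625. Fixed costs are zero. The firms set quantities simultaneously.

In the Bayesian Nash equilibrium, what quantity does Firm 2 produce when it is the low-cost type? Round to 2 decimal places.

53.25

Each type of Firm 2 best-responds to q₁; Firm 1 best-responds to the expected q₂ over Firm 2's types.
Firm 2 with cost c maximizes (96 − (1/2)(q₁+q₂) − c)·q₂, giving q₂(c) = (96 − c − (1/2)q₁).
E[c₂] = 0.375·11 + 0.625·21 = 17.25
Firm 1's FOC against E[q₂] yields q₁ = (96 − 2·9 + E[c₂])/(3/2) = (96 − 18 + 17.25)/(3/2) = 63.5.
q₂(low-cost) = (96 − 11 − (1/2)·63.5) = 53.25.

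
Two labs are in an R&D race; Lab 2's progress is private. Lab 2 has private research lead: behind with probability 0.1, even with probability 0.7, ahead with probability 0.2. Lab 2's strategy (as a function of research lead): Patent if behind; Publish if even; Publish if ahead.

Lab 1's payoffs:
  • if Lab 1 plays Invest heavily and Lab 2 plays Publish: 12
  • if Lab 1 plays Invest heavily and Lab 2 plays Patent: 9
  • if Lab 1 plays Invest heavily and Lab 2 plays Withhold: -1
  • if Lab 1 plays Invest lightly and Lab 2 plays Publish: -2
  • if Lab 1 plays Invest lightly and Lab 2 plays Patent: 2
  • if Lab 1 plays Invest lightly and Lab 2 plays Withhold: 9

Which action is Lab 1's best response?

Invest heavily

E[Invest heavily] = 0.1·(9) + 0.7·(12) + 0.2·(12) = 11.7
E[Invest lightly] = 0.1·(2) + 0.7·(-2) + 0.2·(-2) = -1.6
Best response: Invest heavily (11.7 is the largest).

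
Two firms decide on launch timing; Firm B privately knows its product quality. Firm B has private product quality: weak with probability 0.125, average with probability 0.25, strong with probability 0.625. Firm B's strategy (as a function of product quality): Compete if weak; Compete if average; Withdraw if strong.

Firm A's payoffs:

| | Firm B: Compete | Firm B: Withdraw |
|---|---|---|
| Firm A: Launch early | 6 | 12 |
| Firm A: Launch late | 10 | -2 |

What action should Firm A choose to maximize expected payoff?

Launch early

E[Launch early] = 0.125·(6) + 0.25·(6) + 0.625·(12) = 9.75
E[Launch late] = 0.125·(10) + 0.25·(10) + 0.625·(-2) = 2.5
Best response: Launch early (9.75 is the largest).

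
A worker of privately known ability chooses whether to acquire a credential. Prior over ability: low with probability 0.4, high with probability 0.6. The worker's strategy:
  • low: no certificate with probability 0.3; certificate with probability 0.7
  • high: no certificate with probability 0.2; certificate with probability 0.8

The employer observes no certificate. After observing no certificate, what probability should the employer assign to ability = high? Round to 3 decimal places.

P(no certificate) = 0.4·0.3 + 0.6·0.2 = 0.24
P(high | no certificate) = (0.6·0.2) / 0.24 = 0.12 / 0.24 = 0.5

0.500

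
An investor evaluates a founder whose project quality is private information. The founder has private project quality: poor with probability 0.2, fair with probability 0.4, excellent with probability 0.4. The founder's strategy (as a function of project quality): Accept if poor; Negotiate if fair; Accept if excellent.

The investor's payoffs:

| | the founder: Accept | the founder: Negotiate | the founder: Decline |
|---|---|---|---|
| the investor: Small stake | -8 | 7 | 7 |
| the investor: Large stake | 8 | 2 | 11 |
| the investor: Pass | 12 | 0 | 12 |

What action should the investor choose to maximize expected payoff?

E[Small stake] = 0.2·(-8) + 0.4·(7) + 0.4·(-8) = -2
E[Large stake] = 0.2·(8) + 0.4·(2) + 0.4·(8) = 5.6
E[Pass] = 0.2·(12) + 0.4·(0) + 0.4·(12) = 7.2
Best response: Pass (7.2 is the largest).

Pass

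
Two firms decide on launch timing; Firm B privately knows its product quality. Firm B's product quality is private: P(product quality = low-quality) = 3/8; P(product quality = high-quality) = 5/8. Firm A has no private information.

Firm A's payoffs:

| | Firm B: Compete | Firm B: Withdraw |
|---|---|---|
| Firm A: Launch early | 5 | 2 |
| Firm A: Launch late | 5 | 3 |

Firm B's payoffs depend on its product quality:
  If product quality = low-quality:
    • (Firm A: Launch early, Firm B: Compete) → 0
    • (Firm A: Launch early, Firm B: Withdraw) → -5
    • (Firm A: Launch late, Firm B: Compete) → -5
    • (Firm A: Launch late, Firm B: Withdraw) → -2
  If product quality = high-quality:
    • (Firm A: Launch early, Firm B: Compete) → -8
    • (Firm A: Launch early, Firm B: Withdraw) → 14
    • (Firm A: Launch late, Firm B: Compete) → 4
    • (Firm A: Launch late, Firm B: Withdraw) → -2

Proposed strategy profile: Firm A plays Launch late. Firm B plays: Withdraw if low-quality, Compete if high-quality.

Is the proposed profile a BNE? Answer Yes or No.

Yes

Firm A plays Launch late: E[Launch late] = 3/8·(3) + 5/8·(5) = 17/4; E[Launch early] = 31/8. Best-responding. ✓
Firm B (product quality low-quality), facing Launch late: Compete gives -5, Withdraw gives -2. Proposed Withdraw is best. ✓
Firm B (product quality high-quality), facing Launch late: Compete gives 4, Withdraw gives -2. Proposed Compete is best. ✓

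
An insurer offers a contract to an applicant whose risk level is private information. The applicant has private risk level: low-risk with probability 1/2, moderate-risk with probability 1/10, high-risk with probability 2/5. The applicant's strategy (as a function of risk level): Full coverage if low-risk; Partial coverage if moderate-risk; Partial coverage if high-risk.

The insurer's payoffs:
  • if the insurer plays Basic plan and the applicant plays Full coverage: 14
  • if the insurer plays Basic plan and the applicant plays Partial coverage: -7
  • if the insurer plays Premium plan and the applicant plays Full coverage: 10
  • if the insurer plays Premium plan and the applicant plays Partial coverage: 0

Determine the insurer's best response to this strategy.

Premium plan

E[Basic plan] = 1/2·(14) + 1/10·(-7) + 2/5·(-7) = 7/2
E[Premium plan] = 1/2·(10) + 1/10·(0) + 2/5·(0) = 5
Best response: Premium plan (5 is the largest).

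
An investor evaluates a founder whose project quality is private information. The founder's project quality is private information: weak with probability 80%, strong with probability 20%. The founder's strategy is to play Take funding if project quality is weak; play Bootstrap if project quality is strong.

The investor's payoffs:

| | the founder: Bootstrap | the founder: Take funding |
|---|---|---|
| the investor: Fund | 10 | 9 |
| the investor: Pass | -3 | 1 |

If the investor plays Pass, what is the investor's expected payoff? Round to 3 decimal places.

0.200

E[Pass] = 0.8·1 + 0.2·(-3) = 0.8 + (-0.6) = 0.2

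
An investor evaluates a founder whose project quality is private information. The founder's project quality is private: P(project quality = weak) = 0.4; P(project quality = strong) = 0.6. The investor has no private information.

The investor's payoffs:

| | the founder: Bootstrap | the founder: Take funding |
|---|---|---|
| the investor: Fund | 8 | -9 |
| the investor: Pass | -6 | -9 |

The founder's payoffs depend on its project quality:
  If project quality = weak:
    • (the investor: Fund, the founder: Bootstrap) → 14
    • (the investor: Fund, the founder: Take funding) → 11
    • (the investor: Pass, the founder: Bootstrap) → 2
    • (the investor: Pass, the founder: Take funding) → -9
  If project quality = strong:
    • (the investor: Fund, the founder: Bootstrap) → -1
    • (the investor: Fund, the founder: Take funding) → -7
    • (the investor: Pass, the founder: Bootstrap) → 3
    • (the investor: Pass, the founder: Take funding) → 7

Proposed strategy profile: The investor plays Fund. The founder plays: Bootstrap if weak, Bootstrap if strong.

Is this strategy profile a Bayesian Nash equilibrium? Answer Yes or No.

The investor plays Fund: E[Fund] = 0.4·(8) + 0.6·(8) = 8; E[Pass] = -6. Best-responding. ✓
The founder (project quality weak), facing Fund: Bootstrap gives 14, Take funding gives 11. Proposed Bootstrap is best. ✓
The founder (project quality strong), facing Fund: Bootstrap gives -1, Take funding gives -7. Proposed Bootstrap is best. ✓

Yes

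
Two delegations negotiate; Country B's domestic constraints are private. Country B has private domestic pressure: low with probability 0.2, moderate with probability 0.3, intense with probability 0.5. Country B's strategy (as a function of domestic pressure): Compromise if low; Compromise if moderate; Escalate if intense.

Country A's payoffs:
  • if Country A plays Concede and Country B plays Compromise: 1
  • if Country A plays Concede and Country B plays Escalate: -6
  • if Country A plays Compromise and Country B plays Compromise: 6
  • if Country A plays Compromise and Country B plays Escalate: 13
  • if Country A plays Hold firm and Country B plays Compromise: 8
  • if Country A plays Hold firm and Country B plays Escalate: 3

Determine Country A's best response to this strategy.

Compromise

E[Concede] = 0.2·(1) + 0.3·(1) + 0.5·(-6) = -2.5
E[Compromise] = 0.2·(6) + 0.3·(6) + 0.5·(13) = 9.5
E[Hold firm] = 0.2·(8) + 0.3·(8) + 0.5·(3) = 5.5
Best response: Compromise (9.5 is the largest).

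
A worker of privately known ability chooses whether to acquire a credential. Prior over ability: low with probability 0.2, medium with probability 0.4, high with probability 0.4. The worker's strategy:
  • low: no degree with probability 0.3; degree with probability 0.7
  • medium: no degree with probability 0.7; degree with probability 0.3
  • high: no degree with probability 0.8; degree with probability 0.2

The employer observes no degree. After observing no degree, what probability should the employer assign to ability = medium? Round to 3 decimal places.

0.424

P(no degree) = 0.2·0.3 + 0.4·0.7 + 0.4·0.8 = 0.66
P(medium | no degree) = (0.4·0.7) / 0.66 = 0.28 / 0.66 = 0.424242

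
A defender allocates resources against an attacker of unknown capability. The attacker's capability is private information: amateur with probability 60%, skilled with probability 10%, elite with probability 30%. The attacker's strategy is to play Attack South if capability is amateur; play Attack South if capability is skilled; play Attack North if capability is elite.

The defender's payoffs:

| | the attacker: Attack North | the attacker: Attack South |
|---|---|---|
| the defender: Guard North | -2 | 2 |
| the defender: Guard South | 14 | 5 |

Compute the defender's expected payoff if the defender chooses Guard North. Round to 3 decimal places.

E[Guard North] = 0.6·2 + 0.1·2 + 0.3·(-2) = 1.2 + 0.2 + (-0.6) = 0.8

0.800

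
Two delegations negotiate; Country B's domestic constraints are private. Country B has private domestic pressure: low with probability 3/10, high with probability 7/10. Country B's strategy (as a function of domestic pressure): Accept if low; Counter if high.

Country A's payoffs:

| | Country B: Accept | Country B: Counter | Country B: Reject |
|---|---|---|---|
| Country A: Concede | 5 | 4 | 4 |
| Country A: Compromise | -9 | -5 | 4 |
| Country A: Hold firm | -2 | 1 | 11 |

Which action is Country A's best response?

E[Concede] = 3/10·(5) + 7/10·(4) = 43/10
E[Compromise] = 3/10·(-9) + 7/10·(-5) = -31/5
E[Hold firm] = 3/10·(-2) + 7/10·(1) = 1/10
Best response: Concede (43/10 is the largest).

Concede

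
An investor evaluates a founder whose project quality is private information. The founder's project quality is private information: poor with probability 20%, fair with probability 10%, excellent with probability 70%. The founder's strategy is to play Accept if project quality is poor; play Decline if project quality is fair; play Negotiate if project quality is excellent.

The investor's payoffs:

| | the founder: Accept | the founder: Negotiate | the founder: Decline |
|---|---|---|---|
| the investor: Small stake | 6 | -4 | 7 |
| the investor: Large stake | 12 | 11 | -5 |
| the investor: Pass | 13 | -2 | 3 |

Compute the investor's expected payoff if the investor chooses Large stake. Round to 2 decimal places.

9.60

E[Large stake] = 0.2·12 + 0.1·(-5) + 0.7·11 = 2.4 + (-0.5) + 7.7 = 9.6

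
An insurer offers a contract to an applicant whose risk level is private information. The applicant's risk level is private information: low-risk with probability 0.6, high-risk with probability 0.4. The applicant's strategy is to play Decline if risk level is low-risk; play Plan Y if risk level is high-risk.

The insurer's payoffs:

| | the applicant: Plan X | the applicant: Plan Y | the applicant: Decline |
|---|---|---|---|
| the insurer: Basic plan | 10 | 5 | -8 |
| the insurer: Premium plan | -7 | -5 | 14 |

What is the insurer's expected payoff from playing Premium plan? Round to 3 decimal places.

E[Premium plan] = 0.6·14 + 0.4·(-5) = 8.4 + (-2) = 6.4

6.400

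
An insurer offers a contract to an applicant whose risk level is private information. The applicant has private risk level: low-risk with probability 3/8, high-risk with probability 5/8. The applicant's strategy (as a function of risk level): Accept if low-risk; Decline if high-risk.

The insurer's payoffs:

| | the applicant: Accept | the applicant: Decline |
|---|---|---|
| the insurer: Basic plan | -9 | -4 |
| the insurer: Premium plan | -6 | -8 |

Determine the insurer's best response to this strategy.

Basic plan

E[Basic plan] = 3/8·(-9) + 5/8·(-4) = -47/8
E[Premium plan] = 3/8·(-6) + 5/8·(-8) = -29/4
Best response: Basic plan (-47/8 is the largest).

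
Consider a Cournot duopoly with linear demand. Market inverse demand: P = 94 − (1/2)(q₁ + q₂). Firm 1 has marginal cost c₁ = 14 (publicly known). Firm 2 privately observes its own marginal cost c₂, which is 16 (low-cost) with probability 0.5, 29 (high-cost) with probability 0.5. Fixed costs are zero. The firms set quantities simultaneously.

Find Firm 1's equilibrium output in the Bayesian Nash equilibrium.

Type-c best response for Firm 2: q₂(c) = (94 − c) − q₁/2.
Firm 1 maximizes expected profit; its first-order condition is 94 − q₁ − (1/2)E[q₂] − 14 = 0.
Substituting E[q₂] and solving: E[c₂] = 22.5, so q₁ = (94 − 2·14 + 22.5)/(3/2) = 59.

59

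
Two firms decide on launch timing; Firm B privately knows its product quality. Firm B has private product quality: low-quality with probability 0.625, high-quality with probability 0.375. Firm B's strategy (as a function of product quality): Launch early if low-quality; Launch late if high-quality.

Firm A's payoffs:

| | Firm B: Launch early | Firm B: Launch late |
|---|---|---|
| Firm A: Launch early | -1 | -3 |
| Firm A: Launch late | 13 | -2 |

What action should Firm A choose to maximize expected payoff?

E[Launch early] = 0.625·(-1) + 0.375·(-3) = -1.75
E[Launch late] = 0.625·(13) + 0.375·(-2) = 7.375
Best response: Launch late (7.375 is the largest).

Launch late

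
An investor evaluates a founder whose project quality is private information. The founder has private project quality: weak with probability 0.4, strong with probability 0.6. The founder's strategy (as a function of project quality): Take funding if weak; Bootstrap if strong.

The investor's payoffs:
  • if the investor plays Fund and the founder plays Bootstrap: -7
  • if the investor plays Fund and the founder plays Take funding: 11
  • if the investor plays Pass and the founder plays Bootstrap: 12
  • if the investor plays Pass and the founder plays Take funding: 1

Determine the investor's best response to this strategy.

Pass

E[Fund] = 0.4·(11) + 0.6·(-7) = 0.2
E[Pass] = 0.4·(1) + 0.6·(12) = 7.6
Best response: Pass (7.6 is the largest).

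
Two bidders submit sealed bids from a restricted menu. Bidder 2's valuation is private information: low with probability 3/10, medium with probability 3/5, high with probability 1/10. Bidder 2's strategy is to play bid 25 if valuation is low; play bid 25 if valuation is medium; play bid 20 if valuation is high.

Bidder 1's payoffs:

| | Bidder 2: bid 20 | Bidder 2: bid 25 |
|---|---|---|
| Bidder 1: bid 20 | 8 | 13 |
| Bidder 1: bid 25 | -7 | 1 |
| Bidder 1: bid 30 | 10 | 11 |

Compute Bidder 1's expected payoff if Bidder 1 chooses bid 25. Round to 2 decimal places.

E[bid 25] = 3/10·1 + 3/5·1 + 1/10·(-7) = 3/10 + 3/5 + (-7/10) = 1/5

0.20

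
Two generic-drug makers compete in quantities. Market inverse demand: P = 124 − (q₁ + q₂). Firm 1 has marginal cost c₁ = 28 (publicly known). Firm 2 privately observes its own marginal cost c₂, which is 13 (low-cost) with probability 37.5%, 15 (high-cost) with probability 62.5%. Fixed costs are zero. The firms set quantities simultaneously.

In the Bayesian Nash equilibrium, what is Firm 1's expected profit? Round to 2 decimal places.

751.67

Type-c best response for Firm 2: q₂(c) = (124 − c)/2 − q₁/2.
Firm 1 maximizes expected profit; its first-order condition is 124 − 2q₁ − E[q₂] − 28 = 0.
Substituting E[q₂] and solving: E[c₂] = 14.25, so q₁ = (124 − 2·28 + 14.25)/3 = 27.4167.
E[P] = 124 − (q₁ + E[q₂]) = 55.4167; Firm 1's expected profit = (E[P] − 28)·q₁ = (55.4167 − 28)·27.4167 = 751.674.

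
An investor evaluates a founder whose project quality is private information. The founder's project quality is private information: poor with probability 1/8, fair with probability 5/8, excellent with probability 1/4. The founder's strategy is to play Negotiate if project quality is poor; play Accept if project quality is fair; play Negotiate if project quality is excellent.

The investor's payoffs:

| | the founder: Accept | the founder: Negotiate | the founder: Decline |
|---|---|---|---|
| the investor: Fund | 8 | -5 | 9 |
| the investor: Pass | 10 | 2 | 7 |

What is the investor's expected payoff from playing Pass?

Take the expectation over the founder's project quality, weighting each type's action by its prior probability.
E[Pass] = 1/8·2 + 5/8·10 + 1/4·2 = 1/4 + 25/4 + 1/2 = 7

7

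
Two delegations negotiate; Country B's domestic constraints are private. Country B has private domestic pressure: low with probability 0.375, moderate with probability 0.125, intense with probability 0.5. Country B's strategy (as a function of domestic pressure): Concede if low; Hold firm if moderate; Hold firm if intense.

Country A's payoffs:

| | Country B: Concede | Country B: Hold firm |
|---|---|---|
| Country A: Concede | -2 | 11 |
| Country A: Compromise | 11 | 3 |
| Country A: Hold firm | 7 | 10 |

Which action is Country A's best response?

E[Concede] = 0.375·(-2) + 0.125·(11) + 0.5·(11) = 6.125
E[Compromise] = 0.375·(11) + 0.125·(3) + 0.5·(3) = 6
E[Hold firm] = 0.375·(7) + 0.125·(10) + 0.5·(10) = 8.875
Best response: Hold firm (8.875 is the largest).

Hold firm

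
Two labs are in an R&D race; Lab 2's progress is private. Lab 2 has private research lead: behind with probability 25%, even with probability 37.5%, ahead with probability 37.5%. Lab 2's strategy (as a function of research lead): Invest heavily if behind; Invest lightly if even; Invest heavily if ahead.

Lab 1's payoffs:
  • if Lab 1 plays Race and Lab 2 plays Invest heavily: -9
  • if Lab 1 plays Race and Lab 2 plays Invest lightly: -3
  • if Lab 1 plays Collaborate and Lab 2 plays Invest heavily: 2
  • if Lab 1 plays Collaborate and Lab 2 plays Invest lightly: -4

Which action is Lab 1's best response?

Compute Lab 1's expected payoff for each action, taking the expectation over Lab 2's type.
E[Race] = 0.25·(-9) + 0.375·(-3) + 0.375·(-9) = -6.75
E[Collaborate] = 0.25·(2) + 0.375·(-4) + 0.375·(2) = -0.25
Best response: Collaborate (-0.25 is the largest).

Collaborate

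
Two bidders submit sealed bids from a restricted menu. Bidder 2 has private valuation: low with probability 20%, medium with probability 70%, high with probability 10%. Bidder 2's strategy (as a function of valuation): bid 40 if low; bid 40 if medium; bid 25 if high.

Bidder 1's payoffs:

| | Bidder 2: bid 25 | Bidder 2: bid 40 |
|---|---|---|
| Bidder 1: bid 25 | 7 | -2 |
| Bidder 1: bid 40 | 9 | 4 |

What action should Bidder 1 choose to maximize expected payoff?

E[bid 25] = 0.2·(-2) + 0.7·(-2) + 0.1·(7) = -1.1
E[bid 40] = 0.2·(4) + 0.7·(4) + 0.1·(9) = 4.5
Best response: bid 40 (4.5 is the largest).

bid 40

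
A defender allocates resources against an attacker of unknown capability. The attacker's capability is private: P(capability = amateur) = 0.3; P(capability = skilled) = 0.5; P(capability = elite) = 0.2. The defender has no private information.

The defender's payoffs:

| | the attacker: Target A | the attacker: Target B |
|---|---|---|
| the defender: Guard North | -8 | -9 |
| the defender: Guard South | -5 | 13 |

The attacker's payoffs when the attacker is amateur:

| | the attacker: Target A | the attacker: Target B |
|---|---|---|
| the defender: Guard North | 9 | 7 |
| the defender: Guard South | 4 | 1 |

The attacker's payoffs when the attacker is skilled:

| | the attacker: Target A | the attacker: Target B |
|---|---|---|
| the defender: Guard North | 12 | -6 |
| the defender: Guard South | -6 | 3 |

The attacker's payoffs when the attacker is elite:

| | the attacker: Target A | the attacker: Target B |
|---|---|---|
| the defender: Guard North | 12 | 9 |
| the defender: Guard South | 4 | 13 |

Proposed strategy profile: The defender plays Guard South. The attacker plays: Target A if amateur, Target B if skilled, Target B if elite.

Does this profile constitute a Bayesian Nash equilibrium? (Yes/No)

The defender plays Guard South: E[Guard South] = 0.3·(-5) + 0.5·(13) + 0.2·(13) = 7.6; E[Guard North] = -8.7. Best-responding. ✓
The attacker (capability amateur), facing Guard South: Target A gives 4, Target B gives 1. Proposed Target A is best. ✓
The attacker (capability skilled), facing Guard South: Target A gives -6, Target B gives 3. Proposed Target B is best. ✓
The attacker (capability elite), facing Guard South: Target A gives 4, Target B gives 13. Proposed Target B is best. ✓

Yes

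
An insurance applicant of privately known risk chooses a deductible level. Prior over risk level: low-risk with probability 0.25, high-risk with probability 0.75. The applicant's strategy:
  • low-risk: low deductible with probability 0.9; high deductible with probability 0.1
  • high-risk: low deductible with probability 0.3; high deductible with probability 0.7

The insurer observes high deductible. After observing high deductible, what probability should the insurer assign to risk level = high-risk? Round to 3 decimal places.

Apply Bayes' rule using the sender's strategy as the likelihood.
P(high deductible) = 0.25·0.1 + 0.75·0.7 = 0.55
P(high-risk | high deductible) = (0.75·0.7) / 0.55 = 0.525 / 0.55 = 0.954545

0.955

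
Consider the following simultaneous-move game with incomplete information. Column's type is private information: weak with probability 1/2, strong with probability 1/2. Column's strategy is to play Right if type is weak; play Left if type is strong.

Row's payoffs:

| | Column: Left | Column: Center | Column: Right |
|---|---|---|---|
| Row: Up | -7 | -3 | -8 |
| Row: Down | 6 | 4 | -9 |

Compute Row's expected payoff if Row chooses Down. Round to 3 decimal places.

-1.500

E[Down] = 1/2·(-9) + 1/2·6 = (-9/2) + 3 = -3/2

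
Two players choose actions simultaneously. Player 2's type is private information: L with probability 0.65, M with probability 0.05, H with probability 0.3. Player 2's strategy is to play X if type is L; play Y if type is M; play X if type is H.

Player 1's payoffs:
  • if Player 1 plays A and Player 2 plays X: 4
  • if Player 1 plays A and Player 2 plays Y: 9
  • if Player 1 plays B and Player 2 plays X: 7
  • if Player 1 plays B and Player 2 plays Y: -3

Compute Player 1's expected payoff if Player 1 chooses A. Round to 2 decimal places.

4.25

E[A] = 0.65·4 + 0.05·9 + 0.3·4 = 2.6 + 0.45 + 1.2 = 4.25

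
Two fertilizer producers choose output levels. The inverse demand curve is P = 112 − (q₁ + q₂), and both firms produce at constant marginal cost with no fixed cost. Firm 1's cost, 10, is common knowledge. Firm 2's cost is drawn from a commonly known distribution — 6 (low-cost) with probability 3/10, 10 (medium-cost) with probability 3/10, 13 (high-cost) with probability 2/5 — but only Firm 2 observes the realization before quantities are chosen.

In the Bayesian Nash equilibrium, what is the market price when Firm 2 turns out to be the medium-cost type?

Each type of Firm 2 best-responds to q₁; Firm 1 best-responds to the expected q₂ over Firm 2's types.
Firm 2 with cost c maximizes (112 − (q₁+q₂) − c)·q₂, giving q₂(c) = (112 − c − q₁)/2.
E[c₂] = 3/10·6 + 3/10·10 + 2/5·13 = 10
Firm 1's FOC against E[q₂] yields q₁ = (112 − 2·10 + E[c₂])/3 = (112 − 20 + 10)/3 = 34.
q₂(medium-cost) = 34, so P = 112 − (34 + 34) = 44.

44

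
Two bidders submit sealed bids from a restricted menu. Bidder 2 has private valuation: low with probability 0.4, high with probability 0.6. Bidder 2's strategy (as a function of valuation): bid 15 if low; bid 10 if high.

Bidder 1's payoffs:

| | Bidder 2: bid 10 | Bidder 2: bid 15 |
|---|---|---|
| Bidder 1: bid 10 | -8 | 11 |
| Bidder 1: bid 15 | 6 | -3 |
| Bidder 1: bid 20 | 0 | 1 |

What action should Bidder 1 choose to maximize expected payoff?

Compute Bidder 1's expected payoff for each action, taking the expectation over Bidder 2's type.
E[bid 10] = 0.4·(11) + 0.6·(-8) = -0.4
E[bid 15] = 0.4·(-3) + 0.6·(6) = 2.4
E[bid 20] = 0.4·(1) + 0.6·(0) = 0.4
Best response: bid 15 (2.4 is the largest).

bid 15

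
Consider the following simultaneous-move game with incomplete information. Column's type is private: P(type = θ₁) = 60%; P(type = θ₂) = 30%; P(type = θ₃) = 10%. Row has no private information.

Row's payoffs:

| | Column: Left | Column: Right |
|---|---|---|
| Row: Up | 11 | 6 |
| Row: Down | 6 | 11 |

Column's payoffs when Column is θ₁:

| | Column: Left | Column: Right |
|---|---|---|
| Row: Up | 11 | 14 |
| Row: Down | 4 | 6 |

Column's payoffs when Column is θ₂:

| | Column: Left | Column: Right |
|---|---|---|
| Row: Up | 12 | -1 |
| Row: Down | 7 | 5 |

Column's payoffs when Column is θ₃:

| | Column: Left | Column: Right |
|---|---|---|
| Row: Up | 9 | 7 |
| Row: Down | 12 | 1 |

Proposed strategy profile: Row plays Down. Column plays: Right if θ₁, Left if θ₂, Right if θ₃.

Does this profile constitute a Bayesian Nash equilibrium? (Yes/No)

No

Row plays Down: E[Down] = 0.6·(11) + 0.3·(6) + 0.1·(11) = 9.5; E[Up] = 7.5. Best-responding. ✓
Column (type θ₁), facing Down: Left gives 4, Right gives 6. Proposed Right is best. ✓
Column (type θ₂), facing Down: Left gives 7, Right gives 5. Proposed Left is best. ✓
Column (type θ₃), facing Down: Left gives 12, Right gives 1. Proposed Right is not best — profitable deviation exists. ✗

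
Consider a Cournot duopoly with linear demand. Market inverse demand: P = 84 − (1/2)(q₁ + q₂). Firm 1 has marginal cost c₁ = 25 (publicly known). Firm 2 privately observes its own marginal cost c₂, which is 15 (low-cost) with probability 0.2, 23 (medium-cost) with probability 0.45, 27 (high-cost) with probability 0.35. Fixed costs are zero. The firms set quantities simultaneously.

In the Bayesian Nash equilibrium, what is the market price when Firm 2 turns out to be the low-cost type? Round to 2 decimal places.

Firm 2 with cost c maximizes (84 − (1/2)(q₁+q₂) − c)·q₂, giving q₂(c) = (84 − c − (1/2)q₁).
E[c₂] = 0.2·15 + 0.45·23 + 0.35·27 = 22.8
Firm 1's FOC against E[q₂] yields q₁ = (84 − 2·25 + E[c₂])/(3/2) = (84 − 50 + 22.8)/(3/2) = 37.8667.
q₂(low-cost) = 50.0667, so P = 84 − (1/2)·(37.8667 + 50.0667) = 40.0333.

40.03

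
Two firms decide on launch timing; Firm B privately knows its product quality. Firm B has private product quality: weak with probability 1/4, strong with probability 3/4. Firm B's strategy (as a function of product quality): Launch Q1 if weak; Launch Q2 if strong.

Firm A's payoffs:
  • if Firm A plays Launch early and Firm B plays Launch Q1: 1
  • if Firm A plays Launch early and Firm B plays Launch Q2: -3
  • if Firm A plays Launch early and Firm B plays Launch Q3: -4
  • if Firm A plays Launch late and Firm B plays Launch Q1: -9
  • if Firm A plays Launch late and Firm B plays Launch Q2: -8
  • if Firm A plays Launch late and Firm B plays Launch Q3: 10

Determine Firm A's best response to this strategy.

Launch early

Compute Firm A's expected payoff for each action, taking the expectation over Firm B's type.
E[Launch early] = 1/4·(1) + 3/4·(-3) = -2
E[Launch late] = 1/4·(-9) + 3/4·(-8) = -33/4
Best response: Launch early (-2 is the largest).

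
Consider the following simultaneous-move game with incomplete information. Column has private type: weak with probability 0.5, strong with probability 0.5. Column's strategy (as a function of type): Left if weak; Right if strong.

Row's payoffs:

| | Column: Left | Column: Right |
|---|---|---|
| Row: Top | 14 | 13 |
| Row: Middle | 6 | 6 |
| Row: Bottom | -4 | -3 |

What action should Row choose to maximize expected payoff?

Compute Row's expected payoff for each action, taking the expectation over Column's type.
E[Top] = 0.5·(14) + 0.5·(13) = 13.5
E[Middle] = 0.5·(6) + 0.5·(6) = 6
E[Bottom] = 0.5·(-4) + 0.5·(-3) = -3.5
Best response: Top (13.5 is the largest).

Top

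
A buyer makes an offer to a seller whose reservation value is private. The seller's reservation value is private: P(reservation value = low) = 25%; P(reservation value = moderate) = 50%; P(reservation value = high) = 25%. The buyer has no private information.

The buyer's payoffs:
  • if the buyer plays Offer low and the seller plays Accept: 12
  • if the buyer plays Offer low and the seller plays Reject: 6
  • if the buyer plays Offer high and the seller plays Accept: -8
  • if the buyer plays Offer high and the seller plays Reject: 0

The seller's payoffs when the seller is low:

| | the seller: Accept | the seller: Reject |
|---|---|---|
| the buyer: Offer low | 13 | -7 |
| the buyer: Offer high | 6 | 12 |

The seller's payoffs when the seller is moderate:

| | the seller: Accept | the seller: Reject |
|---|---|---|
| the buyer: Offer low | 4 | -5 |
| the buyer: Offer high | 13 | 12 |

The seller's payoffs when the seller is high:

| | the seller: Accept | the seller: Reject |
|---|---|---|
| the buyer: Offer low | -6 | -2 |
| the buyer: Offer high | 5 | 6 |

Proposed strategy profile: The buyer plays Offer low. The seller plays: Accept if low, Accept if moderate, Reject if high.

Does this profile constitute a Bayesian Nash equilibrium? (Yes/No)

The buyer plays Offer low: E[Offer low] = 0.25·(12) + 0.5·(12) + 0.25·(6) = 10.5; E[Offer high] = -6. Best-responding. ✓
The seller (reservation value low), facing Offer low: Accept gives 13, Reject gives -7. Proposed Accept is best. ✓
The seller (reservation value moderate), facing Offer low: Accept gives 4, Reject gives -5. Proposed Accept is best. ✓
The seller (reservation value high), facing Offer low: Accept gives -6, Reject gives -2. Proposed Reject is best. ✓

Yes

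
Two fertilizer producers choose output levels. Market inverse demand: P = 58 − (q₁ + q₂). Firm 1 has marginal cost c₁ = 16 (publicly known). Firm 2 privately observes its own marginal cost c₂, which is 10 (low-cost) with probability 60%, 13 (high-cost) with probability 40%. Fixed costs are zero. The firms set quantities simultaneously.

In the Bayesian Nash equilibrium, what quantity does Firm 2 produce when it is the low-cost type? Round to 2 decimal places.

17.80

Type-c best response for Firm 2: q₂(c) = (58 − c)/2 − q₁/2.
Firm 1 maximizes expected profit; its first-order condition is 58 − 2q₁ − E[q₂] − 16 = 0.
Substituting E[q₂] and solving: E[c₂] = 11.2, so q₁ = (58 − 2·16 + 11.2)/3 = 12.4.
q₂(low-cost) = (58 − 10 − 12.4)/2 = 17.8.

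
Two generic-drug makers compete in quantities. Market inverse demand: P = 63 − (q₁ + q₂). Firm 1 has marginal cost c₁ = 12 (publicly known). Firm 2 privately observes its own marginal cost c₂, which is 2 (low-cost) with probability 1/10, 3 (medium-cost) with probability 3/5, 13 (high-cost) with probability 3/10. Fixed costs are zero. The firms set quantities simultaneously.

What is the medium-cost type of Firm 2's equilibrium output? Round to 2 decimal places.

22.52

Each type of Firm 2 best-responds to q₁; Firm 1 best-responds to the expected q₂ over Firm 2's types.
Firm 2 with cost c maximizes (63 − (q₁+q₂) − c)·q₂, giving q₂(c) = (63 − c − q₁)/2.
E[c₂] = 1/10·2 + 3/5·3 + 3/10·13 = 5.9
Firm 1's FOC against E[q₂] yields q₁ = (63 − 2·12 + E[c₂])/3 = (63 − 24 + 5.9)/3 = 14.9667.
q₂(medium-cost) = (63 − 3 − 14.9667)/2 = 22.5167.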